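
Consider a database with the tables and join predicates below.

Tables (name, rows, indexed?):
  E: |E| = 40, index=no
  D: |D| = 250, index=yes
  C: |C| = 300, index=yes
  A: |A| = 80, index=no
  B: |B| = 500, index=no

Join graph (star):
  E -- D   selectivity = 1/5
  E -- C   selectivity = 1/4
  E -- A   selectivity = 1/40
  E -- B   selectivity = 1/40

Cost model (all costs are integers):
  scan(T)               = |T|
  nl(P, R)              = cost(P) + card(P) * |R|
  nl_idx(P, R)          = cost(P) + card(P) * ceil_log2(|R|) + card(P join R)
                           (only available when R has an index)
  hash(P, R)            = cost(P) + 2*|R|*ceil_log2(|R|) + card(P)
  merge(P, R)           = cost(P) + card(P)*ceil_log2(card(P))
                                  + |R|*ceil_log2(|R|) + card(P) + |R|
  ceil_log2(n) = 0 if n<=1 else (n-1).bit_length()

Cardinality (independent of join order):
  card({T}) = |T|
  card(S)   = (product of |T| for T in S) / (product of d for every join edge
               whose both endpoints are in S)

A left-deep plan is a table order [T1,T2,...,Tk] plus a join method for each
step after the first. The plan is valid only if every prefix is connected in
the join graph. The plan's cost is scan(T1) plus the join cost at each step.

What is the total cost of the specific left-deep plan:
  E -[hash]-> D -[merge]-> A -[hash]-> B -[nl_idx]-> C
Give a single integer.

step 1: scan E: cost=40, card=40
step 2: join D via hash
    card(P join D) = 40*250/(5) = 2000
    cost = 40 + 2*250*8 + 40 = 4080
step 3: join A via merge
    card(P join A) = 2000*80/(40) = 4000
    cost = 4080 + 2000*11 + 80*7 + 2000 + 80 = 28720
step 4: join B via hash
    card(P join B) = 4000*500/(40) = 50000
    cost = 28720 + 2*500*9 + 4000 = 41720
step 5: join C via nl_idx
    card(P join C) = 50000*300/(4) = 3750000
    cost = 41720 + 50000*9 + 3750000 = 4241720

4241720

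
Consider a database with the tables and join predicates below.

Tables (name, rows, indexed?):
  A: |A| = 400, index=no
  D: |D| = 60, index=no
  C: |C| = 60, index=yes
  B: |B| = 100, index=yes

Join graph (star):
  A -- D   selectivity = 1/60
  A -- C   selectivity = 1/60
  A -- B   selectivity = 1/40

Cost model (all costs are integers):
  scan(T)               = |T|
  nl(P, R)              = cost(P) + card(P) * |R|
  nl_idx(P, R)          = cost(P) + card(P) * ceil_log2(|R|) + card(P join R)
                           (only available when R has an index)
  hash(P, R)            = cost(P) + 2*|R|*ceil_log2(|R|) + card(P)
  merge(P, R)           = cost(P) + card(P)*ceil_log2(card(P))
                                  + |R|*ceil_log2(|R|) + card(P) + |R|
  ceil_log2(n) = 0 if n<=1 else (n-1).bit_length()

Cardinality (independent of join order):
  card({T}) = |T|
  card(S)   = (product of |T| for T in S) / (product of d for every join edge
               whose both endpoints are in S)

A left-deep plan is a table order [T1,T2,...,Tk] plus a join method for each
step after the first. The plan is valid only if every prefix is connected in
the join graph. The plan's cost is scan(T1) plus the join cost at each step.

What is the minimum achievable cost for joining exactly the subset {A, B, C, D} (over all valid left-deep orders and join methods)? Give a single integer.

4440

Selinger DP over subsets of {A,B,C,D}:
  {A}: scan cost=400, card=400
  {D}: scan cost=60, card=60
  {C}: scan cost=60, card=60
  {B}: scan cost=100, card=100
  {AD}: card=400; try (D,hash)→1520, (A,merge)→4480, (D,merge)→4820, (A,hash)→7320, (A,nl)→24060, (D,nl)→24400; best=1520 via (D,hash)
  {AC}: card=400; try (C,hash)→1520, (C,nl_idx)→3200, (A,merge)→4480, (C,merge)→4820, (A,hash)→7320, (A,nl)→24060 …(+1); best=1520 via (C,hash)
  {AB}: card=1000; try (B,hash)→2200, (B,nl_idx)→4200, (A,merge)→4900, (B,merge)→5200, (A,hash)→7400, (A,nl)→40100 …(+1); best=2200 via (B,hash)
  {ACD}: card=400; try (D,hash)→2640, (C,hash)→2640, (C,nl_idx)→4320, (D,merge)→5940, (C,merge)→5940, (D,nl)→25520 …(+1); best=2640 via (D,hash)
  {ABD}: card=1000; try (B,hash)→3320, (D,hash)→3920, (B,nl_idx)→5320, (B,merge)→6320, (D,merge)→13620, (B,nl)→41520 …(+1); best=3320 via (B,hash)
  {ABC}: card=1000; try (B,hash)→3320, (C,hash)→3920, (B,nl_idx)→5320, (B,merge)→6320, (C,nl_idx)→9200, (C,merge)→13620 …(+2); best=3320 via (B,hash)
  {ABCD}: card=1000; try (B,hash)→4440, (D,hash)→5040, (C,hash)→5040, (B,nl_idx)→6440, (B,merge)→7440, (C,nl_idx)→10320 …(+5); best=4440 via (B,hash)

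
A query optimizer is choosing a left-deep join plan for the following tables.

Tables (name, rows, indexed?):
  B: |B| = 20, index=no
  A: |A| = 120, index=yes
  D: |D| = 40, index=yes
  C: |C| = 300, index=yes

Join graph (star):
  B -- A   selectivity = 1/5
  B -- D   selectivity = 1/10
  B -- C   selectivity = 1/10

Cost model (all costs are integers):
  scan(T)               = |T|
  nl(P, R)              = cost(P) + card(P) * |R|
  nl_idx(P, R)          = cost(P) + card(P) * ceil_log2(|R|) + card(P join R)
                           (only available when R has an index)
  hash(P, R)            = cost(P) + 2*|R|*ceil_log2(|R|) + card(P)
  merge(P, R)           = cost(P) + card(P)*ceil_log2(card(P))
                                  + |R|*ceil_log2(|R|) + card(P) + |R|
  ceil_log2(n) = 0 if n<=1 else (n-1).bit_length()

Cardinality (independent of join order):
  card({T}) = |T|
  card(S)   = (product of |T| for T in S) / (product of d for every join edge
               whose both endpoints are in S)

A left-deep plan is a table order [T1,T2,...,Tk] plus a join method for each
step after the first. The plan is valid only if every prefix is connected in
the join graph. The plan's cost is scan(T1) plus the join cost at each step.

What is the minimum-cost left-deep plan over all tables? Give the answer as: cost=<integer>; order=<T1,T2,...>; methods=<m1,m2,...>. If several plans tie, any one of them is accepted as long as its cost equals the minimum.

Selinger DP (subsets sized 1..n):
  {B}: scan cost=20, card=20
  {A}: scan cost=120, card=120
  {D}: scan cost=40, card=40
  {C}: scan cost=300, card=300
  {AB}: card=480; try (B,hash)→440, (A,nl_idx)→640, (A,merge)→1100, (B,merge)→1200, (A,hash)→1720, (A,nl)→2420 …(+1); best=440 via (B,hash)
  {BD}: card=80; try (D,nl_idx)→220, (B,hash)→280, (D,merge)→420, (B,merge)→440, (D,hash)→520, (D,nl)→820 …(+1); best=220 via (D,nl_idx)
  {BC}: card=600; try (C,nl_idx)→800, (B,hash)→800, (C,merge)→3140, (B,merge)→3420, (C,hash)→5440, (C,nl)→6020 …(+1); best=800 via (C,nl_idx)
  {ABD}: card=1920; try (D,hash)→1400, (A,merge)→1820, (A,hash)→1980, (A,nl_idx)→2700, (D,nl_idx)→5240, (D,merge)→5520 …(+2); best=1400 via (D,hash)
  {ABC}: card=14400; try (A,hash)→3080, (C,hash)→6320, (C,merge)→8240, (A,merge)→8360, (C,nl_idx)→19160, (A,nl_idx)→19400 …(+2); best=3080 via (A,hash)
  {BCD}: card=2400; try (D,hash)→1880, (C,nl_idx)→3340, (C,merge)→3860, (C,hash)→5700, (D,nl_idx)→6800, (D,merge)→7680 …(+2); best=1880 via (D,hash)
  {ABCD}: card=57600; try (A,hash)→5960, (C,hash)→8720, (D,hash)→17960, (C,merge)→27440, (A,merge)→34040, (C,nl_idx)→76280 …(+6); best=5960 via (A,hash)

cost=5960; order=B,C,D,A; methods=nl_idx,hash,hash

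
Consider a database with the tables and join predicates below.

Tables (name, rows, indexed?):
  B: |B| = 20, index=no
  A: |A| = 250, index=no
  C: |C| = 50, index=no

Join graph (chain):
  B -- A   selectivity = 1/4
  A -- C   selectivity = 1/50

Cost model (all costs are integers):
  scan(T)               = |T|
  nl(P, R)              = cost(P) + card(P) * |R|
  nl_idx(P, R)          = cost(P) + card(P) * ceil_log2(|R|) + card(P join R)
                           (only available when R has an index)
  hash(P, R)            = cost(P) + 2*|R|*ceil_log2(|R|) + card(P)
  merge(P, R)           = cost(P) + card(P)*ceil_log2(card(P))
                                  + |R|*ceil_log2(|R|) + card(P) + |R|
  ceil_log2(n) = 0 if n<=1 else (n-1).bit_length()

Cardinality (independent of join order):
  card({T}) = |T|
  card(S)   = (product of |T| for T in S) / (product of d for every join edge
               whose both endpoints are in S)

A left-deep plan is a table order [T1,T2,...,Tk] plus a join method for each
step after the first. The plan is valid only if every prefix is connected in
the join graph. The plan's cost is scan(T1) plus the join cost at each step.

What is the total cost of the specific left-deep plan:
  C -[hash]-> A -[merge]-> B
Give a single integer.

step 1: scan C: cost=50, card=50
step 2: join A via hash
    card(P join A) = 50*250/(50) = 250
    cost = 50 + 2*250*8 + 50 = 4100
step 3: join B via merge
    card(P join B) = 250*20/(4) = 1250
    cost = 4100 + 250*8 + 20*5 + 250 + 20 = 6470

6470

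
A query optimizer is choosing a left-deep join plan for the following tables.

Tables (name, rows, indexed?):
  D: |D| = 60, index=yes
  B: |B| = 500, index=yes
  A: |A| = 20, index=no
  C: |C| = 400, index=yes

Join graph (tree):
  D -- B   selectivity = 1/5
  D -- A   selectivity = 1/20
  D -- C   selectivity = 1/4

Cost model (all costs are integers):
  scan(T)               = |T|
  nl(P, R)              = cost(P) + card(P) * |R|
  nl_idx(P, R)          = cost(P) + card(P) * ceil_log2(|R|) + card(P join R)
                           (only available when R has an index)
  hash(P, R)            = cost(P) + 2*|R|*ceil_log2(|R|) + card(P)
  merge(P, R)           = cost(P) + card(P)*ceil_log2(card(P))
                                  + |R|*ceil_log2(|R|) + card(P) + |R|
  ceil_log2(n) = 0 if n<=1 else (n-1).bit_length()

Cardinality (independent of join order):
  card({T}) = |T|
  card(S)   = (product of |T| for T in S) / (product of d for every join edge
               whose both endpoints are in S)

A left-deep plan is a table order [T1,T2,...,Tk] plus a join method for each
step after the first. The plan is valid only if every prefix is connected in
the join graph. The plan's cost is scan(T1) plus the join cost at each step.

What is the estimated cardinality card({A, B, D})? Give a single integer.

Tables in S: A(20), B(500), D(60)
Edges inside S: D-B(d=5), D-A(d=20)
numerator = 20 * 500 * 60 = 600000
denominator = 5 * 20 = 100
card(S) = 600000 / 100 = 6000

6000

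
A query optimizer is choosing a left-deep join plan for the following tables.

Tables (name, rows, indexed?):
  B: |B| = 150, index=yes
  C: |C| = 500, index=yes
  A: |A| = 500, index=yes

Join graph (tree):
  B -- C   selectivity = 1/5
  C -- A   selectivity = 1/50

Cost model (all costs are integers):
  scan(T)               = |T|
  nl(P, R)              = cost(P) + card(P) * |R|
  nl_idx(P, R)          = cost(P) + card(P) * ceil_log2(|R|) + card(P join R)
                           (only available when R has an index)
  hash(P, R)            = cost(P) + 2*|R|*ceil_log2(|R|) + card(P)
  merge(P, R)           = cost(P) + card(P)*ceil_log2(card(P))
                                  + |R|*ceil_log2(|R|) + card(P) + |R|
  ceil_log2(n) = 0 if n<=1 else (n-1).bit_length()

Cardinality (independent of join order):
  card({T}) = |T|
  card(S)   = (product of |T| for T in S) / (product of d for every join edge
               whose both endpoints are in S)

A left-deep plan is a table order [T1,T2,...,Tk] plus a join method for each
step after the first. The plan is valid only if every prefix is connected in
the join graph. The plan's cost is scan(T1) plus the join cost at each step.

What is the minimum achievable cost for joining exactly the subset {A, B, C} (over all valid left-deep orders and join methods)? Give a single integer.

17400

Selinger DP over subsets of {A,B,C}:
  {B}: scan cost=150, card=150
  {C}: scan cost=500, card=500
  {A}: scan cost=500, card=500
  {BC}: card=15000; try (B,hash)→3400, (C,merge)→6500, (B,merge)→6850, (C,hash)→9300, (C,nl_idx)→16500, (B,nl_idx)→19500 …(+2); best=3400 via (B,hash)
  {AC}: card=5000; try (C,hash)→10000, (C,nl_idx)→10000, (A,hash)→10000, (A,nl_idx)→10000, (C,merge)→10500, (A,merge)→10500 …(+2); best=10000 via (C,hash)
  {ABC}: card=150000; try (B,hash)→17400, (A,hash)→27400, (B,merge)→81350, (B,nl_idx)→200000, (A,merge)→233400, (A,nl_idx)→288400 …(+2); best=17400 via (B,hash)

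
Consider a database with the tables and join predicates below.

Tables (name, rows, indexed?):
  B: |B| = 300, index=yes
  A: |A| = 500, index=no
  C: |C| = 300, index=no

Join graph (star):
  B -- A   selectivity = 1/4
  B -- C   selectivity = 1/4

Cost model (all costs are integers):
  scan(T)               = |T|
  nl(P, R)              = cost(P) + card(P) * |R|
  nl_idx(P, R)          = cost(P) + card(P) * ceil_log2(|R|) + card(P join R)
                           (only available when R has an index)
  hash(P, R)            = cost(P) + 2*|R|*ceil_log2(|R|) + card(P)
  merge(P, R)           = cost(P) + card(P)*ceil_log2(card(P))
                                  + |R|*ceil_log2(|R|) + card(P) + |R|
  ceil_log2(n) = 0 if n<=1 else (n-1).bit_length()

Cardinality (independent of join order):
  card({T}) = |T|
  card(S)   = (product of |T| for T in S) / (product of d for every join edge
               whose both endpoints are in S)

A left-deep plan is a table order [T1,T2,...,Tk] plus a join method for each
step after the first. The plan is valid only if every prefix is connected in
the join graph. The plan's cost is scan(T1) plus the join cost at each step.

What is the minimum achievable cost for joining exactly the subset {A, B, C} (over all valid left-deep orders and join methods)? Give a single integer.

37500

Selinger DP over subsets of {A,B,C}:
  {B}: scan cost=300, card=300
  {A}: scan cost=500, card=500
  {C}: scan cost=300, card=300
  {AB}: card=37500; try (B,hash)→6400, (A,merge)→8300, (B,merge)→8500, (A,hash)→9600, (B,nl_idx)→42500, (A,nl)→150300 …(+1); best=6400 via (B,hash)
  {BC}: card=22500; try (C,hash)→6000, (B,hash)→6000, (C,merge)→6300, (B,merge)→6300, (B,nl_idx)→25500, (C,nl)→90300 …(+1); best=6000 via (C,hash)
  {ABC}: card=2812500; try (A,hash)→37500, (C,hash)→49300, (A,merge)→371000, (C,merge)→646900, (A,nl)→11256000, (C,nl)→11256400; best=37500 via (A,hash)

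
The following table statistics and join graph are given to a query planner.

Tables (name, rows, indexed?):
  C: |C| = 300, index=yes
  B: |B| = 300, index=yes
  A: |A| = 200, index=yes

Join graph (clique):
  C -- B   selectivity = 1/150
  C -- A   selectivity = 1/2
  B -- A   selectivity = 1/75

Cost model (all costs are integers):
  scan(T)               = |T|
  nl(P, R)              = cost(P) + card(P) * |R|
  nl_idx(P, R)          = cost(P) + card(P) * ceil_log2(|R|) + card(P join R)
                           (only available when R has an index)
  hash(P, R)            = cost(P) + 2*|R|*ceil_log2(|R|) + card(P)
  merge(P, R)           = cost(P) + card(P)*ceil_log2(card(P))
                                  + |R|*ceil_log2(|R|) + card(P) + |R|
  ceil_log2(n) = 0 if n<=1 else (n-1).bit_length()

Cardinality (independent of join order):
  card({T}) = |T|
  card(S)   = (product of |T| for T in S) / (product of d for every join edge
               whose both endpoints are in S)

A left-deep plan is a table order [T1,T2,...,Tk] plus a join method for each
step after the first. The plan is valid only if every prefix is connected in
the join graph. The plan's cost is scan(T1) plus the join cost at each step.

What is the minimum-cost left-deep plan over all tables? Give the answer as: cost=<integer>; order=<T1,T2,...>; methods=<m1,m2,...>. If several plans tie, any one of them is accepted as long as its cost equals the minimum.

cost=7400; order=B,C,A; methods=nl_idx,hash

Selinger DP (subsets sized 1..n):
  {C}: scan cost=300, card=300
  {B}: scan cost=300, card=300
  {A}: scan cost=200, card=200
  {BC}: card=600; try (C,nl_idx)→3600, (B,nl_idx)→3600, (C,hash)→6000, (B,hash)→6000, (C,merge)→6300, (B,merge)→6300 …(+2); best=3600 via (C,nl_idx)
  {AC}: card=30000; try (A,hash)→3800, (C,merge)→5000, (A,merge)→5100, (C,hash)→5800, (C,nl_idx)→32000, (A,nl_idx)→32700 …(+2); best=3800 via (A,hash)
  {AB}: card=800; try (B,nl_idx)→2800, (A,nl_idx)→3500, (A,hash)→3800, (B,merge)→5000, (A,merge)→5100, (B,hash)→5800 …(+2); best=2800 via (B,nl_idx)
  {ABC}: card=800; try (A,hash)→7400, (C,hash)→9000, (A,nl_idx)→9200, (C,nl_idx)→10800, (A,merge)→12000, (C,merge)→14600 …(+6); best=7400 via (A,hash)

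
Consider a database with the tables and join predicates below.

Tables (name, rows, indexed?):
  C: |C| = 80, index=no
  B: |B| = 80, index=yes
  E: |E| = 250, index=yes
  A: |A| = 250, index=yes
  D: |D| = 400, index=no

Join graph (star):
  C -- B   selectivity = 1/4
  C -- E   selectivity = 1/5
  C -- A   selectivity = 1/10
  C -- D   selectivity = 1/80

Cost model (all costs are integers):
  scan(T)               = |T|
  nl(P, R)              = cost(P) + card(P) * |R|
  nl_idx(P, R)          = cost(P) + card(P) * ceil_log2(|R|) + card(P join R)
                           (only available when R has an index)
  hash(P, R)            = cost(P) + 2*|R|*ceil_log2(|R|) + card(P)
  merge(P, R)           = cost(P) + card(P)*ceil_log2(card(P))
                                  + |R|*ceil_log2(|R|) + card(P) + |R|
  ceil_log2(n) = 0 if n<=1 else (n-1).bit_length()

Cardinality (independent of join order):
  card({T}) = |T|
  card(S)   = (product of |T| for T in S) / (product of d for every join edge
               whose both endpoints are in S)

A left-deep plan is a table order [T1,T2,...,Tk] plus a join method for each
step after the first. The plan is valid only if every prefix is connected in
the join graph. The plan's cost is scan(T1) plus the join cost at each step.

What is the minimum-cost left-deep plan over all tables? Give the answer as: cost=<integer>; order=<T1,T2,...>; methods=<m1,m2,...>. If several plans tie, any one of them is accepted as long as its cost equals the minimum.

cost=219440; order=D,C,B,A,E; methods=hash,hash,hash,hash

Selinger DP (subsets sized 1..n):
  {C}: scan cost=80, card=80
  {B}: scan cost=80, card=80
  {E}: scan cost=250, card=250
  {A}: scan cost=250, card=250
  {D}: scan cost=400, card=400
  {BC}: card=1600; try (C,hash)→1280, (B,hash)→1280, (C,merge)→1360, (B,merge)→1360, (B,nl_idx)→2240, (C,nl)→6480 …(+1); best=1280 via (C,hash)
  {CE}: card=4000; try (C,hash)→1620, (E,merge)→2970, (C,merge)→3140, (E,hash)→4160, (E,nl_idx)→4720, (E,nl)→20080 …(+1); best=1620 via (C,hash)
  {AC}: card=2000; try (C,hash)→1620, (A,nl_idx)→2720, (A,merge)→2970, (C,merge)→3140, (A,hash)→4160, (A,nl)→20080 …(+1); best=1620 via (C,hash)
  {CD}: card=400; try (C,hash)→1920, (D,merge)→4720, (C,merge)→5040, (D,hash)→7360, (D,nl)→32080, (C,nl)→32400; best=1920 via (C,hash)
  {BCE}: card=80000; try (B,hash)→6740, (E,hash)→6880, (E,merge)→22730, (B,merge)→54260, (E,nl_idx)→94080, (B,nl_idx)→109620 …(+2); best=6740 via (B,hash)
  {ABC}: card=40000; try (B,hash)→4740, (A,hash)→6880, (A,merge)→22730, (B,merge)→26260, (A,nl_idx)→54080, (B,nl_idx)→55620 …(+2); best=4740 via (B,hash)
  {BCD}: card=8000; try (B,hash)→3440, (B,merge)→6560, (D,hash)→10080, (B,nl_idx)→12720, (D,merge)→24480, (B,nl)→33920 …(+1); best=3440 via (B,hash)
  {ACE}: card=100000; try (E,hash)→7620, (A,hash)→9620, (E,merge)→27870, (A,merge)→55870, (E,nl_idx)→117620, (A,nl_idx)→133620 …(+2); best=7620 via (E,hash)
  {CDE}: card=20000; try (E,hash)→6320, (E,merge)→8170, (D,hash)→12820, (E,nl_idx)→25120, (D,merge)→57620, (E,nl)→101920 …(+1); best=6320 via (E,hash)
  {ACD}: card=10000; try (A,hash)→6320, (A,merge)→8170, (D,hash)→10820, (A,nl_idx)→15120, (D,merge)→29620, (A,nl)→101920 …(+1); best=6320 via (A,hash)
  {ABCE}: card=2000000; try (E,hash)→48740, (A,hash)→90740, (B,hash)→108740, (E,merge)→686990, (A,merge)→1448990, (B,merge)→1808260 …(+6); best=48740 via (E,hash)
  {BCDE}: card=400000; try (E,hash)→15440, (B,hash)→27440, (D,hash)→93940, (E,merge)→117690, (B,merge)→326960, (E,nl_idx)→467440 …(+5); best=15440 via (E,hash)
  {ABCD}: card=200000; try (A,hash)→15440, (B,hash)→17440, (D,hash)→51940, (A,merge)→117690, (B,merge)→156960, (A,nl_idx)→267440 …(+5); best=15440 via (A,hash)
  {ACDE}: card=500000; try (E,hash)→20320, (A,hash)→30320, (D,hash)→114820, (E,merge)→158570, (A,merge)→328570, (E,nl_idx)→586320 …(+5); best=20320 via (E,hash)
  {ABCDE}: card=10000000; try (E,hash)→219440, (A,hash)→419440, (B,hash)→521440, (D,hash)→2055940, (E,merge)→3817690, (A,merge)→8017690 …(+9); best=219440 via (E,hash)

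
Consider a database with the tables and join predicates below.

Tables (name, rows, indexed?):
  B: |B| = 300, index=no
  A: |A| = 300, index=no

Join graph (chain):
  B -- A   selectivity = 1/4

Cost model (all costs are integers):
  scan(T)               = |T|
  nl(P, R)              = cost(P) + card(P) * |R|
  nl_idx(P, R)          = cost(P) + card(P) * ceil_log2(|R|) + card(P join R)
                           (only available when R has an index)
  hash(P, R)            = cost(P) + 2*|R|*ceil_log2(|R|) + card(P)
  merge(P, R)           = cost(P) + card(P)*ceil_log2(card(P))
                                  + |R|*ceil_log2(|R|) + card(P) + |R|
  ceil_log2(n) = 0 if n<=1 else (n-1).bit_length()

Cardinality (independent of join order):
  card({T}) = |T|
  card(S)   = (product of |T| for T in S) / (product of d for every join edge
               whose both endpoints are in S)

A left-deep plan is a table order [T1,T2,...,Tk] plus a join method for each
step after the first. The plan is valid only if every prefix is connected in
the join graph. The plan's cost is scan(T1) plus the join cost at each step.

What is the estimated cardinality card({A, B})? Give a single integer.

22500

Tables in S: A(300), B(300)
Edges inside S: B-A(d=4)
numerator = 300 * 300 = 90000
denominator = 4 = 4
card(S) = 90000 / 4 = 22500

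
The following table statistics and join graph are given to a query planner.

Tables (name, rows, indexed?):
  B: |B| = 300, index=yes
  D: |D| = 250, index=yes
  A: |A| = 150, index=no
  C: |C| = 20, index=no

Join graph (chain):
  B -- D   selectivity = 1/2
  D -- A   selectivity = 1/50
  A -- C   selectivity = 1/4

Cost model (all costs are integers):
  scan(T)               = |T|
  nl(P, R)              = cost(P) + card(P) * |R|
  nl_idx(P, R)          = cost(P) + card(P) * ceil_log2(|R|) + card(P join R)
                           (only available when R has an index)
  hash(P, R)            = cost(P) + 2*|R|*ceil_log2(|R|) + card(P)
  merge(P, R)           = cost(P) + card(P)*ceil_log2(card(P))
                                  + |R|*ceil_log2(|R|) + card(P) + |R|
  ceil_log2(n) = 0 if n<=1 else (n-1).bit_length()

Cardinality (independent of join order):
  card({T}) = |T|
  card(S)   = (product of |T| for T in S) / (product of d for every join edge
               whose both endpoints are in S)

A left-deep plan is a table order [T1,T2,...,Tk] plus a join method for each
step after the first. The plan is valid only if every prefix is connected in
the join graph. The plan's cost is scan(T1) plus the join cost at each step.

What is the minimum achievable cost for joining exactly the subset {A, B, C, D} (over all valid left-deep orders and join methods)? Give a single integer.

12200

Selinger DP over subsets of {A,B,C,D}:
  {B}: scan cost=300, card=300
  {D}: scan cost=250, card=250
  {A}: scan cost=150, card=150
  {C}: scan cost=20, card=20
  {BD}: card=37500; try (D,hash)→4600, (B,merge)→5500, (D,merge)→5550, (B,hash)→5900, (B,nl_idx)→40000, (D,nl_idx)→40200 …(+2); best=4600 via (D,hash)
  {AD}: card=750; try (D,nl_idx)→2100, (A,hash)→2900, (D,merge)→3750, (A,merge)→3850, (D,hash)→4300, (D,nl)→37650 …(+1); best=2100 via (D,nl_idx)
  {AC}: card=750; try (C,hash)→500, (A,merge)→1490, (C,merge)→1620, (A,hash)→2440, (A,nl)→3020, (C,nl)→3150; best=500 via (C,hash)
  {ABD}: card=112500; try (B,hash)→8250, (B,merge)→13350, (A,hash)→44500, (B,nl_idx)→121350, (B,nl)→227100, (A,merge)→643450 …(+1); best=8250 via (B,hash)
  {ACD}: card=3750; try (C,hash)→3050, (D,hash)→5250, (D,nl_idx)→10250, (C,merge)→10470, (D,merge)→11000, (C,nl)→17100 …(+1); best=3050 via (C,hash)
  {ABCD}: card=562500; try (B,hash)→12200, (B,merge)→54800, (C,hash)→120950, (B,nl_idx)→599300, (B,nl)→1128050, (C,merge)→2033370 …(+1); best=12200 via (B,hash)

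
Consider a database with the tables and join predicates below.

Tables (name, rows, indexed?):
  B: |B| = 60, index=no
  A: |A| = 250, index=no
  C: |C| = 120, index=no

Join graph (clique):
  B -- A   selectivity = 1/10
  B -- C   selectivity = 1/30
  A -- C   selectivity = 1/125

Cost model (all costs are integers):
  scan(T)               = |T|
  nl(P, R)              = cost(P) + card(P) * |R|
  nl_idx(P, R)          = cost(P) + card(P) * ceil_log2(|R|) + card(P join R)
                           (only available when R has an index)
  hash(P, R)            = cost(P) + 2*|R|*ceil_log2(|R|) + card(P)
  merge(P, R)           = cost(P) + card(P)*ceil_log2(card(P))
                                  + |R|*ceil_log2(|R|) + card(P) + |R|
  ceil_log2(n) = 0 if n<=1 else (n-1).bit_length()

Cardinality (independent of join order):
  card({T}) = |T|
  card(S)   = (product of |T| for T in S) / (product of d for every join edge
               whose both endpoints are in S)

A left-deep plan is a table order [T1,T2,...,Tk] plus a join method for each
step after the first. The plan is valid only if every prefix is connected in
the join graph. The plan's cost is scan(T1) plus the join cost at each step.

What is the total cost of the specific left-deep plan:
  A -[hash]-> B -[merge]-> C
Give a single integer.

20180

step 1: scan A: cost=250, card=250
step 2: join B via hash
    card(P join B) = 250*60/(10) = 1500
    cost = 250 + 2*60*6 + 250 = 1220
step 3: join C via merge
    card(P join C) = 1500*120/(30*125) = 48
    cost = 1220 + 1500*11 + 120*7 + 1500 + 120 = 20180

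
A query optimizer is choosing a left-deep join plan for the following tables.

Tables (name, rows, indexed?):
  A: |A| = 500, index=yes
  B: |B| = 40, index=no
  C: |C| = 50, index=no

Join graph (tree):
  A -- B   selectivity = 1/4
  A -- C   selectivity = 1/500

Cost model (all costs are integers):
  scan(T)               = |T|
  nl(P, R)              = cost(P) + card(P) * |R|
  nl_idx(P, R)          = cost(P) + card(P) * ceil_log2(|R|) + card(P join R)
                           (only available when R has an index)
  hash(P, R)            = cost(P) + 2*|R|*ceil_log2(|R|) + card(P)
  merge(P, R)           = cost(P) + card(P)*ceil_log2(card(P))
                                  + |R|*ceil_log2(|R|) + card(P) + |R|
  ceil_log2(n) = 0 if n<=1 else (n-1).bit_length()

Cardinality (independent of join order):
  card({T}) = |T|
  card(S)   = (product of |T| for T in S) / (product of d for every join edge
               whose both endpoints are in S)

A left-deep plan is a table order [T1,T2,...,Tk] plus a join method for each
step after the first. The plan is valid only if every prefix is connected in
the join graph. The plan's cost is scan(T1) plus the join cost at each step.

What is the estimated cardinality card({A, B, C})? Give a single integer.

Tables in S: A(500), B(40), C(50)
Edges inside S: A-B(d=4), A-C(d=500)
numerator = 500 * 40 * 50 = 1000000
denominator = 4 * 500 = 2000
card(S) = 1000000 / 2000 = 500

500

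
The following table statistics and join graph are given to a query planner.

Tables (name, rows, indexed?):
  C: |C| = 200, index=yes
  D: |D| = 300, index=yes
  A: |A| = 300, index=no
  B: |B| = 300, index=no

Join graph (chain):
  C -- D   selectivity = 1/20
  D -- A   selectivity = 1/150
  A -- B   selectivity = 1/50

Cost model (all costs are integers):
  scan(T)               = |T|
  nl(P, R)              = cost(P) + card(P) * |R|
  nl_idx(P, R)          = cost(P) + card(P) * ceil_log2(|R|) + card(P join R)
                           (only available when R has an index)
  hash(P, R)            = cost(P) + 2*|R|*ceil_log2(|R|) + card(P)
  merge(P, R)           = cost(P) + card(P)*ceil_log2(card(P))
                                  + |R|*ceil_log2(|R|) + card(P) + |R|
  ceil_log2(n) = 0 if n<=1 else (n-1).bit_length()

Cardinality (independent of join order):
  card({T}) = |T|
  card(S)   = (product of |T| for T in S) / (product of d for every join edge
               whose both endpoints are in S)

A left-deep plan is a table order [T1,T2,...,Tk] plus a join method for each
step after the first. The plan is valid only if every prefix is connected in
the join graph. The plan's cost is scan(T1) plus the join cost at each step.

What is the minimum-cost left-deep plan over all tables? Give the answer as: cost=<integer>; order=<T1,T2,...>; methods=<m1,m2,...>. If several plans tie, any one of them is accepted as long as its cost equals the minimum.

Selinger DP (subsets sized 1..n):
  {C}: scan cost=200, card=200
  {D}: scan cost=300, card=300
  {A}: scan cost=300, card=300
  {B}: scan cost=300, card=300
  {CD}: card=3000; try (C,hash)→3800, (D,merge)→5000, (D,nl_idx)→5000, (C,merge)→5100, (C,nl_idx)→5700, (D,hash)→5800 …(+2); best=3800 via (C,hash)
  {AD}: card=600; try (D,nl_idx)→3600, (D,hash)→6000, (A,hash)→6000, (D,merge)→6300, (A,merge)→6300, (D,nl)→90300 …(+1); best=3600 via (D,nl_idx)
  {AB}: card=1800; try (B,hash)→6000, (A,hash)→6000, (B,merge)→6300, (A,merge)→6300, (B,nl)→90300, (A,nl)→90300; best=6000 via (B,hash)
  {ACD}: card=6000; try (C,hash)→7400, (C,merge)→12000, (A,hash)→12200, (C,nl_idx)→14400, (A,merge)→45800, (C,nl)→123600 …(+1); best=7400 via (C,hash)
  {ABD}: card=3600; try (B,hash)→9600, (D,hash)→13200, (B,merge)→13200, (D,nl_idx)→25800, (D,merge)→30600, (B,nl)→183600 …(+1); best=9600 via (B,hash)
  {ABCD}: card=36000; try (C,hash)→16400, (B,hash)→18800, (C,merge)→58200, (C,nl_idx)→74400, (B,merge)→94400, (C,nl)→729600 …(+1); best=16400 via (C,hash)

cost=16400; order=A,D,B,C; methods=nl_idx,hash,hash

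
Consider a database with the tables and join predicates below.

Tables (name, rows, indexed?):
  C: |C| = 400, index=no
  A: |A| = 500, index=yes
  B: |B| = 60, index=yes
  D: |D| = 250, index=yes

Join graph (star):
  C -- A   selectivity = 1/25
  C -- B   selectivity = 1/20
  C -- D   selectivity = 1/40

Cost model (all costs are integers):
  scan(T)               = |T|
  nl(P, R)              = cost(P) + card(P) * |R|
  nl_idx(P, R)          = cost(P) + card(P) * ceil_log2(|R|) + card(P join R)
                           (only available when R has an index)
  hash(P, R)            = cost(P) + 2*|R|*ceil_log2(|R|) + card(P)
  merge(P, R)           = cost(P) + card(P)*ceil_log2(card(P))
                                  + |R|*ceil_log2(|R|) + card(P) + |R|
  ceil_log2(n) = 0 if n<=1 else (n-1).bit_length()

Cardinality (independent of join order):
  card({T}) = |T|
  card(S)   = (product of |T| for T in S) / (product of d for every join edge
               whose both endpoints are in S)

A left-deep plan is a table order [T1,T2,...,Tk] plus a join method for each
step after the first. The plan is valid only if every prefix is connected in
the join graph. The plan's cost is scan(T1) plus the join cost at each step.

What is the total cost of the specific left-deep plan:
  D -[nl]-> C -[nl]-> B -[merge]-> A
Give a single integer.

360250

step 1: scan D: cost=250, card=250
step 2: join C via nl
    card(P join C) = 250*400/(40) = 2500
    cost = 250 + 250*400 = 100250
step 3: join B via nl
    card(P join B) = 2500*60/(20) = 7500
    cost = 100250 + 2500*60 = 250250
step 4: join A via merge
    card(P join A) = 7500*500/(25) = 150000
    cost = 250250 + 7500*13 + 500*9 + 7500 + 500 = 360250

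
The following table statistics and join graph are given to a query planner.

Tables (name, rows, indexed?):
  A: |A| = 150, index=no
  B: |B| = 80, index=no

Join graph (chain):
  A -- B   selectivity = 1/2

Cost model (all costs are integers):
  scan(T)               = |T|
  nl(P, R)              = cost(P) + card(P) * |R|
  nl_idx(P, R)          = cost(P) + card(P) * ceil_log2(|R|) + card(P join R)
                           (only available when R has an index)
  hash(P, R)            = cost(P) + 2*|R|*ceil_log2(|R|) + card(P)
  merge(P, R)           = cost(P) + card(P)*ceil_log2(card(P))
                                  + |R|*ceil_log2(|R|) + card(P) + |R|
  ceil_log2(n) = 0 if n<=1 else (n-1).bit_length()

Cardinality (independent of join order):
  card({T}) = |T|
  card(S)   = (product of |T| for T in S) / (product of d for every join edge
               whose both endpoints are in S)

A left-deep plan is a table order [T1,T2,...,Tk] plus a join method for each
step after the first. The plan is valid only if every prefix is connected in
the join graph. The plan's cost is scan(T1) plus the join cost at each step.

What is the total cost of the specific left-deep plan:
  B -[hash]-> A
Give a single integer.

2560

step 1: scan B: cost=80, card=80
step 2: join A via hash
    card(P join A) = 80*150/(2) = 6000
    cost = 80 + 2*150*8 + 80 = 2560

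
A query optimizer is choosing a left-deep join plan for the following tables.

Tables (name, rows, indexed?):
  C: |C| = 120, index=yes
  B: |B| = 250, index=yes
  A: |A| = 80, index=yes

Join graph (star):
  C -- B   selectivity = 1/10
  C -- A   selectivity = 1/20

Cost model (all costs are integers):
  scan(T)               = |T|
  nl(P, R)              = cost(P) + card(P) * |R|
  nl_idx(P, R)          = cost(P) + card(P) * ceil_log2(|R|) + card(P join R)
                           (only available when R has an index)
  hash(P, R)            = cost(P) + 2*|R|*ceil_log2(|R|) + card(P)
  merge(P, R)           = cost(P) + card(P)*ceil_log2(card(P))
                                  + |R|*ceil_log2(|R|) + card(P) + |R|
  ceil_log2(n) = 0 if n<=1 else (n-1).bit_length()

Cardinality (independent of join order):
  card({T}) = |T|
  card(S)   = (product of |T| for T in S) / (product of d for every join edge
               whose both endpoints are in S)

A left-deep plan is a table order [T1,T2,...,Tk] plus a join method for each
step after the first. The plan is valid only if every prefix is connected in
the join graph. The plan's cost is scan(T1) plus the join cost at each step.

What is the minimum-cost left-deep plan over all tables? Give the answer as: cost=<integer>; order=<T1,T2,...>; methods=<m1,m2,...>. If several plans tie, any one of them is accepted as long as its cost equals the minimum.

Selinger DP (subsets sized 1..n):
  {C}: scan cost=120, card=120
  {B}: scan cost=250, card=250
  {A}: scan cost=80, card=80
  {BC}: card=3000; try (C,hash)→2180, (B,merge)→3330, (C,merge)→3460, (B,nl_idx)→4080, (B,hash)→4240, (C,nl_idx)→5000 …(+2); best=2180 via (C,hash)
  {AC}: card=480; try (C,nl_idx)→1120, (A,hash)→1360, (A,nl_idx)→1440, (C,merge)→1680, (A,merge)→1720, (C,hash)→1840 …(+2); best=1120 via (C,nl_idx)
  {ABC}: card=12000; try (B,hash)→5600, (A,hash)→6300, (B,merge)→8170, (B,nl_idx)→16960, (A,nl_idx)→35180, (A,merge)→41820 …(+2); best=5600 via (B,hash)

cost=5600; order=A,C,B; methods=nl_idx,hash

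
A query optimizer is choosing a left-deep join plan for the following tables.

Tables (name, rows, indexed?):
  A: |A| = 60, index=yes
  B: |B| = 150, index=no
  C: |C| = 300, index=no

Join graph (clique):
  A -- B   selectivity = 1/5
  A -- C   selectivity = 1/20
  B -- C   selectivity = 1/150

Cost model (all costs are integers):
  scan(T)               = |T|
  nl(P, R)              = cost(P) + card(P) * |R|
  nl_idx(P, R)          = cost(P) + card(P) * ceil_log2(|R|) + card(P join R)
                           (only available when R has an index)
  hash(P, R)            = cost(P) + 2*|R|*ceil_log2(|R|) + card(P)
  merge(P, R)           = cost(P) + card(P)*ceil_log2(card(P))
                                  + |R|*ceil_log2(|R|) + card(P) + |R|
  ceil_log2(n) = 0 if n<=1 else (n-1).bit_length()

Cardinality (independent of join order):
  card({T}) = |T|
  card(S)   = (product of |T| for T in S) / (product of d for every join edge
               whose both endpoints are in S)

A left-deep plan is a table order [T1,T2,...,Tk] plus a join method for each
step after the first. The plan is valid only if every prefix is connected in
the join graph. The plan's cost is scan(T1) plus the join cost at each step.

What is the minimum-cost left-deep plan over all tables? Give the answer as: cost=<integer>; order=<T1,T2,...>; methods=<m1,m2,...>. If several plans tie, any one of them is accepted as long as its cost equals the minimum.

Selinger DP (subsets sized 1..n):
  {A}: scan cost=60, card=60
  {B}: scan cost=150, card=150
  {C}: scan cost=300, card=300
  {AB}: card=1800; try (A,hash)→1020, (B,merge)→1830, (A,merge)→1920, (B,hash)→2520, (A,nl_idx)→2850, (B,nl)→9060 …(+1); best=1020 via (A,hash)
  {AC}: card=900; try (A,hash)→1320, (A,nl_idx)→3000, (C,merge)→3480, (A,merge)→3720, (C,hash)→5520, (C,nl)→18060 …(+1); best=1320 via (A,hash)
  {BC}: card=300; try (B,hash)→3000, (C,merge)→4500, (B,merge)→4650, (C,hash)→5700, (C,nl)→45150, (B,nl)→45300; best=3000 via (B,hash)
  {ABC}: card=180; try (A,hash)→4020, (B,hash)→4620, (A,nl_idx)→4980, (A,merge)→6420, (C,hash)→8220, (B,merge)→12570 …(+4); best=4020 via (A,hash)

cost=4020; order=C,B,A; methods=hash,hash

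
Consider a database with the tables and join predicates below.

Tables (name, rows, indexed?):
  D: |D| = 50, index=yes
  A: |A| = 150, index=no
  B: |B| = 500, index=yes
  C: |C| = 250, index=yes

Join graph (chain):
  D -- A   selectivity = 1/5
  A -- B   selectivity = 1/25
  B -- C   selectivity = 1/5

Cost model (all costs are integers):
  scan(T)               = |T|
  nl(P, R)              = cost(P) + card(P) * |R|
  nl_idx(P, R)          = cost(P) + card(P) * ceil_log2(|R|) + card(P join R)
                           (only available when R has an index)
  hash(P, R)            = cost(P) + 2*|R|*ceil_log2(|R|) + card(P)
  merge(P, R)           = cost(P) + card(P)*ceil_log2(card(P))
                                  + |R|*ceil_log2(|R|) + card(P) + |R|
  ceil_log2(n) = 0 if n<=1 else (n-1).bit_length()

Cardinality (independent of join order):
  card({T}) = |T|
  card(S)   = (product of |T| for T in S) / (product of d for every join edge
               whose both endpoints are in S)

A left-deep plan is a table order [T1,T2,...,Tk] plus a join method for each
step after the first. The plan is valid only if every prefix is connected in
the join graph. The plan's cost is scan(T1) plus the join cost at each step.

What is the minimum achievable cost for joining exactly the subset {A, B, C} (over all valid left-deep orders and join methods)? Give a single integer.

Selinger DP over subsets of {A,B,C}:
  {A}: scan cost=150, card=150
  {B}: scan cost=500, card=500
  {C}: scan cost=250, card=250
  {AB}: card=3000; try (A,hash)→3400, (B,nl_idx)→4500, (B,merge)→6500, (A,merge)→6850, (B,hash)→9300, (B,nl)→75150 …(+1); best=3400 via (A,hash)
  {BC}: card=25000; try (C,hash)→5000, (B,merge)→7500, (C,merge)→7750, (B,hash)→9500, (B,nl_idx)→27500, (C,nl_idx)→29500 …(+2); best=5000 via (C,hash)
  {ABC}: card=150000; try (C,hash)→10400, (A,hash)→32400, (C,merge)→44650, (C,nl_idx)→177400, (A,merge)→406350, (C,nl)→753400 …(+1); best=10400 via (C,hash)

10400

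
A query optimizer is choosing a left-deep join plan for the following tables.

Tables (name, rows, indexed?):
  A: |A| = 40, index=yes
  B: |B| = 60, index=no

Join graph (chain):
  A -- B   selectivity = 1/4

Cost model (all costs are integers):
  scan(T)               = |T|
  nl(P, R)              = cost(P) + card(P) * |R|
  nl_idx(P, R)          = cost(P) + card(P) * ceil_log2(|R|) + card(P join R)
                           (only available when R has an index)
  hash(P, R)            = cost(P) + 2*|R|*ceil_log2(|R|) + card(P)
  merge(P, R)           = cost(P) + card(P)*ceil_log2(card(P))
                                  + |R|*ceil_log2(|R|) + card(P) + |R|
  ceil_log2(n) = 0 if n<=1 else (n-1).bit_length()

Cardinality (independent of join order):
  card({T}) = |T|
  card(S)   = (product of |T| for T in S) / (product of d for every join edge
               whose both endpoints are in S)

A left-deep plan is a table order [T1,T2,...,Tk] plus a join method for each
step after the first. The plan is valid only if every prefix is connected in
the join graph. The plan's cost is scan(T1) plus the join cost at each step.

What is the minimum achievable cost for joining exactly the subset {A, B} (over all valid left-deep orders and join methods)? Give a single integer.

Selinger DP over subsets of {A,B}:
  {A}: scan cost=40, card=40
  {B}: scan cost=60, card=60
  {AB}: card=600; try (A,hash)→600, (B,merge)→740, (A,merge)→760, (B,hash)→800, (A,nl_idx)→1020, (B,nl)→2440 …(+1); best=600 via (A,hash)

600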